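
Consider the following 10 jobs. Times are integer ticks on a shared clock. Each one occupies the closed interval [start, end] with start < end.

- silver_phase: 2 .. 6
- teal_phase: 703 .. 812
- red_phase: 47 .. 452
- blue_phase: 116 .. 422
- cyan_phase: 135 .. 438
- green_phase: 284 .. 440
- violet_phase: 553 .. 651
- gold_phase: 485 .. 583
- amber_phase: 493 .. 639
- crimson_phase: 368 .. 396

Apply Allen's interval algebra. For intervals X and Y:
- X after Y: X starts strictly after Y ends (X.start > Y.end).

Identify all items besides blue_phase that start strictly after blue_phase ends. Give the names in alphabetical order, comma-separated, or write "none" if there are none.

Target blue_phase = [116, 422].
amber_phase [493, 639] → after → yes.
crimson_phase [368, 396] → during → no.
cyan_phase [135, 438] → overlapped-by → no.
gold_phase [485, 583] → after → yes.
green_phase [284, 440] → overlapped-by → no.
red_phase [47, 452] → contains → no.
silver_phase [2, 6] → before → no.
teal_phase [703, 812] → after → yes.
violet_phase [553, 651] → after → yes.
Result: amber_phase, gold_phase, teal_phase, violet_phase.

amber_phase, gold_phase, teal_phase, violet_phase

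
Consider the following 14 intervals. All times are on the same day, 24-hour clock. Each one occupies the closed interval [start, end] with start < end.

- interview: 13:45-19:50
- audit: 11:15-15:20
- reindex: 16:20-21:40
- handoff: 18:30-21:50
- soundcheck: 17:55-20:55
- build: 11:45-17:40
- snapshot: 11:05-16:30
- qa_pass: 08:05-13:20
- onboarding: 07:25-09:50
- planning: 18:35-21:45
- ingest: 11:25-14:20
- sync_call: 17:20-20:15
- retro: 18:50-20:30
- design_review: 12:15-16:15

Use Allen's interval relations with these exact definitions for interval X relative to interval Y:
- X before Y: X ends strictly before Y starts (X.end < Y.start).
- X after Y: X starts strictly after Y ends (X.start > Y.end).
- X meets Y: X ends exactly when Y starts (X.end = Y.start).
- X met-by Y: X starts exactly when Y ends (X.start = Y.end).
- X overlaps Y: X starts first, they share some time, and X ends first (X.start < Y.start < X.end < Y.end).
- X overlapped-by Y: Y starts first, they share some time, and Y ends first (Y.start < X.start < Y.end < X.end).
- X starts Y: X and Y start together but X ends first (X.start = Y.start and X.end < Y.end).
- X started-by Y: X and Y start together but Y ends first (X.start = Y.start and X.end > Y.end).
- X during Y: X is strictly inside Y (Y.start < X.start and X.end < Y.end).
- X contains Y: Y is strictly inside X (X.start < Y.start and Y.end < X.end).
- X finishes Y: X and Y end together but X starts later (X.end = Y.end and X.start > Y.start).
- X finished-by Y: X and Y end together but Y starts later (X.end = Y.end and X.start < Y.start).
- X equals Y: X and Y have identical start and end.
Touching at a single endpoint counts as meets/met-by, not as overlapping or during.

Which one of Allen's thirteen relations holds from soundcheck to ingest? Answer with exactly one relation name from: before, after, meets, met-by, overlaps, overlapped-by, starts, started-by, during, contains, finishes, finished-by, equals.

soundcheck = [17:55, 20:55]; ingest = [11:25, 14:20].
Compare endpoints: soundcheck.start > ingest.start, soundcheck.start > ingest.end, soundcheck.end > ingest.start, soundcheck.end > ingest.end.
That pattern is 'after'.

after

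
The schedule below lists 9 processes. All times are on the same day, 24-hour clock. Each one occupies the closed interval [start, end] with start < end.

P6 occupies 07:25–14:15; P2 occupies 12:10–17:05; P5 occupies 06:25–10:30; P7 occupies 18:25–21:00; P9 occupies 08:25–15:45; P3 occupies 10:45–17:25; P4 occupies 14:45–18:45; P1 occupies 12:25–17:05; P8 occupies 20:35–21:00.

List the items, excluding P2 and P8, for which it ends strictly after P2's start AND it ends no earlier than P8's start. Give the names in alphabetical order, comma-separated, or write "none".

Conditions: its end is strictly after P2's start (X.end > 12:10) AND its end is no earlier than P8's start (X.end >= 20:35).
P1: end 17:05 > 12:10? ✓; end 17:05 >= 20:35? ✗ → no.
P3: end 17:25 > 12:10? ✓; end 17:25 >= 20:35? ✗ → no.
P4: end 18:45 > 12:10? ✓; end 18:45 >= 20:35? ✗ → no.
P5: end 10:30 > 12:10? ✗; end 10:30 >= 20:35? ✗ → no.
P6: end 14:15 > 12:10? ✓; end 14:15 >= 20:35? ✗ → no.
P7: end 21:00 > 12:10? ✓; end 21:00 >= 20:35? ✓ → yes.
P9: end 15:45 > 12:10? ✓; end 15:45 >= 20:35? ✗ → no.
Result: P7.

P7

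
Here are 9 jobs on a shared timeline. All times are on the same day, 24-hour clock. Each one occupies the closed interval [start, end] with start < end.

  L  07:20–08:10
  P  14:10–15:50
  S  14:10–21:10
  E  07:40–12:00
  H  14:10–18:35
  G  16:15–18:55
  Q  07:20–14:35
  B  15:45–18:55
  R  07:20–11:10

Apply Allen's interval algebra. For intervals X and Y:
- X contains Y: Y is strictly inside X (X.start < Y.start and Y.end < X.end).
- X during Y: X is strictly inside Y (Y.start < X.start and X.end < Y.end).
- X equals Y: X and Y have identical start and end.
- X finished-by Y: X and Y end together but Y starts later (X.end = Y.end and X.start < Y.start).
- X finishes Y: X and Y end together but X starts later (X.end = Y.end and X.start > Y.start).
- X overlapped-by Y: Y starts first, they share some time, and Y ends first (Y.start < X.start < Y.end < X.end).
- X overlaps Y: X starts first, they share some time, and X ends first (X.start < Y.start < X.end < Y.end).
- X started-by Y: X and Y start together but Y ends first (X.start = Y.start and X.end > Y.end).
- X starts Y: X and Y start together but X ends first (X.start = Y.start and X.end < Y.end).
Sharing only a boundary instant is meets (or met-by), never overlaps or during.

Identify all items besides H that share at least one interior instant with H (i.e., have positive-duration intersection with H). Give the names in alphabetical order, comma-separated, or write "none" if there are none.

B, G, P, Q, S

Target H = [14:10, 18:35].
B [15:45, 18:55] → overlapped-by → yes.
E [07:40, 12:00] → before → no.
G [16:15, 18:55] → overlapped-by → yes.
L [07:20, 08:10] → before → no.
P [14:10, 15:50] → starts → yes.
Q [07:20, 14:35] → overlaps → yes.
R [07:20, 11:10] → before → no.
S [14:10, 21:10] → started-by → yes.
Result: B, G, P, Q, S.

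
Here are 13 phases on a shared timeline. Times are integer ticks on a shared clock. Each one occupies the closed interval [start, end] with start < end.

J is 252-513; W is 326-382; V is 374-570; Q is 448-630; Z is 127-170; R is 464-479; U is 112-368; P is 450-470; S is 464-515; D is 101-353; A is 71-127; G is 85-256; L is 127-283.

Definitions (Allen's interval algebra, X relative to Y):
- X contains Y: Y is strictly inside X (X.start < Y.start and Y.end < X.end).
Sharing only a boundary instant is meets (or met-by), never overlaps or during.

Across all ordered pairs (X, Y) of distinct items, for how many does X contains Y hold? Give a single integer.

Checking all 156 ordered pairs for relation 'contains'; matching pairs in alphabetical order:
(D, L): D contains L ✓
(D, Z): D contains Z ✓
(G, Z): G contains Z ✓
(J, P): J contains P ✓
(J, R): J contains R ✓
(J, W): J contains W ✓
(Q, P): Q contains P ✓
(Q, R): Q contains R ✓
(Q, S): Q contains S ✓
(U, L): U contains L ✓
(U, Z): U contains Z ✓
(V, P): V contains P ✓
(V, R): V contains R ✓
(V, S): V contains S ✓
Count: 14.

14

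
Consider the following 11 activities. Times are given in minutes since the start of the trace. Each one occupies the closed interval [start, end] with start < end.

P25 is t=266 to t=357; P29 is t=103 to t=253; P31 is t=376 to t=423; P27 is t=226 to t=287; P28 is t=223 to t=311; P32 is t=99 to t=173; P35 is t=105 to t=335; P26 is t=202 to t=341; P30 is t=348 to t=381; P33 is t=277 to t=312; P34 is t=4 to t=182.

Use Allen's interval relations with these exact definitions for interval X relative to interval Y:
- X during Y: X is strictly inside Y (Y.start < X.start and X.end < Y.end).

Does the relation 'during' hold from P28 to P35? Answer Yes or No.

Yes

P28 = [t=223, t=311], P35 = [t=105, t=335].
Actual relation of P28 to P35: during.
Asked whether 'during' holds → Yes.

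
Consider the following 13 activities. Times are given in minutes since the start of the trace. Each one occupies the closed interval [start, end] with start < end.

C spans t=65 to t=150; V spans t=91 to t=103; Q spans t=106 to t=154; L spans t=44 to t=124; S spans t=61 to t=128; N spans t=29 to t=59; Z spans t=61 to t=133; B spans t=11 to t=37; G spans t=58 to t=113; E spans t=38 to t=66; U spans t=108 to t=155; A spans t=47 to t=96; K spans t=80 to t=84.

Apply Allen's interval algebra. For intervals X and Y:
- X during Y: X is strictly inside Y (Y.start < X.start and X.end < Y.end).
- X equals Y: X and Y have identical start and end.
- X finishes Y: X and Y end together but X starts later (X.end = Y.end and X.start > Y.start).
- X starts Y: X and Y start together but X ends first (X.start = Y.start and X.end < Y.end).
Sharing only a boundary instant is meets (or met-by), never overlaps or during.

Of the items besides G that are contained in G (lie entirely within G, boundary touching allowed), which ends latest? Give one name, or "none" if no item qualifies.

V

Target G = [t=58, t=113].
A [t=47, t=96] → overlaps → excluded.
B [t=11, t=37] → before → excluded.
C [t=65, t=150] → overlapped-by → excluded.
E [t=38, t=66] → overlaps → excluded.
K [t=80, t=84] → during → candidate.
L [t=44, t=124] → contains → excluded.
N [t=29, t=59] → overlaps → excluded.
Q [t=106, t=154] → overlapped-by → excluded.
S [t=61, t=128] → overlapped-by → excluded.
U [t=108, t=155] → overlapped-by → excluded.
V [t=91, t=103] → during → candidate.
Z [t=61, t=133] → overlapped-by → excluded.
Among candidates, latest end is t=103 → V.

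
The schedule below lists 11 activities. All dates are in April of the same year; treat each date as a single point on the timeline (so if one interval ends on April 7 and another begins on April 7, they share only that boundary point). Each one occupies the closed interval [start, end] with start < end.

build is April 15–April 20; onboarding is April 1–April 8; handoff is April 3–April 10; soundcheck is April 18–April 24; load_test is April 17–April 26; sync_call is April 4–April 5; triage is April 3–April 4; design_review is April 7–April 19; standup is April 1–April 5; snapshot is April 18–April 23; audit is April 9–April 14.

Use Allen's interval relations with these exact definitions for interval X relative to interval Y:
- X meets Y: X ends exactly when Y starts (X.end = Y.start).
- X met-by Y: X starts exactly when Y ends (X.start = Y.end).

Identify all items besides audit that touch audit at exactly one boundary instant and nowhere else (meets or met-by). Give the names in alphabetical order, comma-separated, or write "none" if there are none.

none

Target audit = [April 9, April 14].
build [April 15, April 20] → after → no.
design_review [April 7, April 19] → contains → no.
handoff [April 3, April 10] → overlaps → no.
load_test [April 17, April 26] → after → no.
onboarding [April 1, April 8] → before → no.
snapshot [April 18, April 23] → after → no.
soundcheck [April 18, April 24] → after → no.
standup [April 1, April 5] → before → no.
sync_call [April 4, April 5] → before → no.
triage [April 3, April 4] → before → no.
Result: none.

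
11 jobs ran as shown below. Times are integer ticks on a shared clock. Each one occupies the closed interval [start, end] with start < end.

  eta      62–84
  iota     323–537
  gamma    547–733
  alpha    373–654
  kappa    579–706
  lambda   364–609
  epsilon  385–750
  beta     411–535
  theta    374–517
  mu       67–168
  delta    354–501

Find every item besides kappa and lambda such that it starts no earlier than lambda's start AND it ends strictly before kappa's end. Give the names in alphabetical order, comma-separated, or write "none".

alpha, beta, theta

Conditions: its start is no earlier than lambda's start (X.start >= 364) AND its end is strictly before kappa's end (X.end < 706).
alpha: start 373 >= 364? ✓; end 654 < 706? ✓ → yes.
beta: start 411 >= 364? ✓; end 535 < 706? ✓ → yes.
delta: start 354 >= 364? ✗; end 501 < 706? ✓ → no.
epsilon: start 385 >= 364? ✓; end 750 < 706? ✗ → no.
eta: start 62 >= 364? ✗; end 84 < 706? ✓ → no.
gamma: start 547 >= 364? ✓; end 733 < 706? ✗ → no.
iota: start 323 >= 364? ✗; end 537 < 706? ✓ → no.
mu: start 67 >= 364? ✗; end 168 < 706? ✓ → no.
theta: start 374 >= 364? ✓; end 517 < 706? ✓ → yes.
Result: alpha, beta, theta.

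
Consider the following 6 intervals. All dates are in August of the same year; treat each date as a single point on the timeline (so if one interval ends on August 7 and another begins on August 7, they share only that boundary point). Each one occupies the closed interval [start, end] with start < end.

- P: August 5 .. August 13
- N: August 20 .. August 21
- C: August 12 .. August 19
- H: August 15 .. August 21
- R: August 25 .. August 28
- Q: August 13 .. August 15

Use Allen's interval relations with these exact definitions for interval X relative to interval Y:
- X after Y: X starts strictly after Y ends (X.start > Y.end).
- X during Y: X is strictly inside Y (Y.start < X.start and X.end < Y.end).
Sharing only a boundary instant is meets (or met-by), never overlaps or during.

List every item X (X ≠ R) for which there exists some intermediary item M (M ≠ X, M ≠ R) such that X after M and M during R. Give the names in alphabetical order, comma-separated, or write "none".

Target R = [August 25, August 28].
Intermediaries M with M during R: none.
Union: none.

none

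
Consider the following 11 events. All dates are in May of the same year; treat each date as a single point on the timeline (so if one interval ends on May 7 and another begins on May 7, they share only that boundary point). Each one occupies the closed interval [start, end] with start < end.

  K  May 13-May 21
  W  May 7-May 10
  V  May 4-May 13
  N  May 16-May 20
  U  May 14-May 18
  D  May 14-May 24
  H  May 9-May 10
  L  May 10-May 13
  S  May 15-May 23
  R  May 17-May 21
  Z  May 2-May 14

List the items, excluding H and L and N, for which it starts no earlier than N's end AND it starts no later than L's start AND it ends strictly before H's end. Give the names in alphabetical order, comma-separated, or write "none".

none

Conditions: its start is no earlier than N's end (X.start >= May 20) AND its start is no later than L's start (X.start <= May 10) AND its end is strictly before H's end (X.end < May 10).
D: start May 14 >= May 20? ✗; start May 14 <= May 10? ✗; end May 24 < May 10? ✗ → no.
K: start May 13 >= May 20? ✗; start May 13 <= May 10? ✗; end May 21 < May 10? ✗ → no.
R: start May 17 >= May 20? ✗; start May 17 <= May 10? ✗; end May 21 < May 10? ✗ → no.
S: start May 15 >= May 20? ✗; start May 15 <= May 10? ✗; end May 23 < May 10? ✗ → no.
U: start May 14 >= May 20? ✗; start May 14 <= May 10? ✗; end May 18 < May 10? ✗ → no.
V: start May 4 >= May 20? ✗; start May 4 <= May 10? ✓; end May 13 < May 10? ✗ → no.
W: start May 7 >= May 20? ✗; start May 7 <= May 10? ✓; end May 10 < May 10? ✗ → no.
Z: start May 2 >= May 20? ✗; start May 2 <= May 10? ✓; end May 14 < May 10? ✗ → no.
Result: none.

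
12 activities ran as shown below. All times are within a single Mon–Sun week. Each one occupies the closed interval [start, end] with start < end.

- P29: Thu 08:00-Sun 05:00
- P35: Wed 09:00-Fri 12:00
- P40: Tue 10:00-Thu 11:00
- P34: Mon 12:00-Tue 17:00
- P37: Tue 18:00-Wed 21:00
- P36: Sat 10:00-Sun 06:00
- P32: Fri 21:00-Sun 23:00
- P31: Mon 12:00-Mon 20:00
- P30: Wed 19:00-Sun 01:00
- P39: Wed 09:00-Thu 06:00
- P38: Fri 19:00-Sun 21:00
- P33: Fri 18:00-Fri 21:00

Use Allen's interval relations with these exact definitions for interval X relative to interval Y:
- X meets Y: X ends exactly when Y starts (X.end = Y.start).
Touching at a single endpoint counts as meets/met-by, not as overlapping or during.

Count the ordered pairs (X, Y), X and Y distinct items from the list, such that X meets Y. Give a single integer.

Checking all 132 ordered pairs for relation 'meets'; matching pairs in alphabetical order:
(P33, P32): P33 meets P32 ✓
Count: 1.

1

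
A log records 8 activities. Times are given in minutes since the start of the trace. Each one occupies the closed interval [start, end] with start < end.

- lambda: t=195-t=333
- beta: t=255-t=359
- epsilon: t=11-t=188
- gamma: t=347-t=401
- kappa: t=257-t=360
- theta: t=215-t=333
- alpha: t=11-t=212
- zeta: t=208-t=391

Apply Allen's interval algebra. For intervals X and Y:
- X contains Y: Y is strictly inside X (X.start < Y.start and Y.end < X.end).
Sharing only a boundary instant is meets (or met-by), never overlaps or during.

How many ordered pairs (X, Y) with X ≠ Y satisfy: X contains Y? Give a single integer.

3

Checking all 56 ordered pairs for relation 'contains'; matching pairs in alphabetical order:
(zeta, beta): zeta contains beta ✓
(zeta, kappa): zeta contains kappa ✓
(zeta, theta): zeta contains theta ✓
Count: 3.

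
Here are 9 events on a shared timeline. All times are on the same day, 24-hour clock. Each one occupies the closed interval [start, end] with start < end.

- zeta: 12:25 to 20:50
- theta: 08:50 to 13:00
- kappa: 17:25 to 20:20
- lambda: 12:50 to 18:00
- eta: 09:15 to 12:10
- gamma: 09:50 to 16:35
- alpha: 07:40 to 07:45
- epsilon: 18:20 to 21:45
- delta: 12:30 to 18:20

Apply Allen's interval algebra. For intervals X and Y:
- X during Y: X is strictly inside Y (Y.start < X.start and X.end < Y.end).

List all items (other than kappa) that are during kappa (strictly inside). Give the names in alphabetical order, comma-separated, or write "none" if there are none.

Target kappa = [17:25, 20:20].
alpha [07:40, 07:45] → before → no.
delta [12:30, 18:20] → overlaps → no.
epsilon [18:20, 21:45] → overlapped-by → no.
eta [09:15, 12:10] → before → no.
gamma [09:50, 16:35] → before → no.
lambda [12:50, 18:00] → overlaps → no.
theta [08:50, 13:00] → before → no.
zeta [12:25, 20:50] → contains → no.
Result: none.

none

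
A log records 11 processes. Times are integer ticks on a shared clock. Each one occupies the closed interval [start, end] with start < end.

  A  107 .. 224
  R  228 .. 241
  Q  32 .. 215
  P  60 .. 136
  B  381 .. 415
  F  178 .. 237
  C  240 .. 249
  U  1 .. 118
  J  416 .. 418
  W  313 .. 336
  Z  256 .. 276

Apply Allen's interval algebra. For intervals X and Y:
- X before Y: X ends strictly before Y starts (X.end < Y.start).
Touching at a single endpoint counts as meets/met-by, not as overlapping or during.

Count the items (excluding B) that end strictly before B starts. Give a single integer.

Target B = [381, 415].
A [107, 224] → before → counts.
C [240, 249] → before → counts.
F [178, 237] → before → counts.
J [416, 418] → after → no.
P [60, 136] → before → counts.
Q [32, 215] → before → counts.
R [228, 241] → before → counts.
U [1, 118] → before → counts.
W [313, 336] → before → counts.
Z [256, 276] → before → counts.
Total: 9.

9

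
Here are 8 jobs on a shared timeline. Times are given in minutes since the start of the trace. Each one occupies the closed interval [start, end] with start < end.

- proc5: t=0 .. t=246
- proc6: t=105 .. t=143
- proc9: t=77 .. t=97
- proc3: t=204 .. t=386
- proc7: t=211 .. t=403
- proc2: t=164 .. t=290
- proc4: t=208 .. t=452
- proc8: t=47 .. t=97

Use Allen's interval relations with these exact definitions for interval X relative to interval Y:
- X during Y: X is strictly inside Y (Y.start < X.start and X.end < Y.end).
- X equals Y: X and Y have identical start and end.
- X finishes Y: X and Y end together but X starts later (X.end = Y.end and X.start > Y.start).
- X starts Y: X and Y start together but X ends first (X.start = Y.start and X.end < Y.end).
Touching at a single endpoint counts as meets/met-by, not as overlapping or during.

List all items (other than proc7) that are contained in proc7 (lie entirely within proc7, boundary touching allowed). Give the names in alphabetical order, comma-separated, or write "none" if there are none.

none

Target proc7 = [t=211, t=403].
proc2 [t=164, t=290] → overlaps → no.
proc3 [t=204, t=386] → overlaps → no.
proc4 [t=208, t=452] → contains → no.
proc5 [t=0, t=246] → overlaps → no.
proc6 [t=105, t=143] → before → no.
proc8 [t=47, t=97] → before → no.
proc9 [t=77, t=97] → before → no.
Result: none.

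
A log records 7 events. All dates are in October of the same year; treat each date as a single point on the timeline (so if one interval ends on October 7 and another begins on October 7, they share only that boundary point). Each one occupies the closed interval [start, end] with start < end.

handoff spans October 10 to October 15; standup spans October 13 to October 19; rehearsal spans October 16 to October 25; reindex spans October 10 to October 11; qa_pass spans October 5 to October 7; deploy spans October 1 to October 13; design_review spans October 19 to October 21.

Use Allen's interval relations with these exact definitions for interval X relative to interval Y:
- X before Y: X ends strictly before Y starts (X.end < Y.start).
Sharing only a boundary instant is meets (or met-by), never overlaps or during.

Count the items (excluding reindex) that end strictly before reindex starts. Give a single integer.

1

Target reindex = [October 10, October 11].
deploy [October 1, October 13] → contains → no.
design_review [October 19, October 21] → after → no.
handoff [October 10, October 15] → started-by → no.
qa_pass [October 5, October 7] → before → counts.
rehearsal [October 16, October 25] → after → no.
standup [October 13, October 19] → after → no.
Total: 1.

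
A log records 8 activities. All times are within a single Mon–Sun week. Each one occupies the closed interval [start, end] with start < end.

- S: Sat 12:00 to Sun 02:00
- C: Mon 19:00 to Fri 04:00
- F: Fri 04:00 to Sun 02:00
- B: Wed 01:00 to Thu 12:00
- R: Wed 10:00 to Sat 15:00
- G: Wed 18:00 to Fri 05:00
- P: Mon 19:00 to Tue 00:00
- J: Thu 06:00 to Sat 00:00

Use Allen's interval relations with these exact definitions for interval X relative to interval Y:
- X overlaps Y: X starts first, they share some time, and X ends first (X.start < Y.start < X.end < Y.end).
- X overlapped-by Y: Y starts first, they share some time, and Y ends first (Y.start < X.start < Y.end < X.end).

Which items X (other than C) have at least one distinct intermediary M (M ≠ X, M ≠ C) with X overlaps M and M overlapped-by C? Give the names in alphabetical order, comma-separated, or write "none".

Target C = [Mon 19:00, Fri 04:00].
Intermediaries M with M overlapped-by C: G, J, R.
Via G — items with X overlaps G: B.
Via J — items with X overlaps J: B, G.
Via R — items with X overlaps R: B.
Union: B, G.

B, G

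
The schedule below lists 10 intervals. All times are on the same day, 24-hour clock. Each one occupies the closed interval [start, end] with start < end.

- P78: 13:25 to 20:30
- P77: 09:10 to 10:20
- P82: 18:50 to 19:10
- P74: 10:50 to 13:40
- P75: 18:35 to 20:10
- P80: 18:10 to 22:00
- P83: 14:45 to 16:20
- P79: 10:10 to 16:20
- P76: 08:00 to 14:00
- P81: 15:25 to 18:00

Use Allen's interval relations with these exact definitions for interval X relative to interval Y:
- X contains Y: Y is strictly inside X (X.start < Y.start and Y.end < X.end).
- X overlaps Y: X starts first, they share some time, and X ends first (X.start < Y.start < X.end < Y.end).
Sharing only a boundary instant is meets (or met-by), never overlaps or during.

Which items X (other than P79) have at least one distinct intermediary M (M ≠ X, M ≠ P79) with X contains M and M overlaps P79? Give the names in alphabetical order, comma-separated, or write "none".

Target P79 = [10:10, 16:20].
Intermediaries M with M overlaps P79: P76, P77.
Via P76 — items with X contains P76: none.
Via P77 — items with X contains P77: P76.
Union: P76.

P76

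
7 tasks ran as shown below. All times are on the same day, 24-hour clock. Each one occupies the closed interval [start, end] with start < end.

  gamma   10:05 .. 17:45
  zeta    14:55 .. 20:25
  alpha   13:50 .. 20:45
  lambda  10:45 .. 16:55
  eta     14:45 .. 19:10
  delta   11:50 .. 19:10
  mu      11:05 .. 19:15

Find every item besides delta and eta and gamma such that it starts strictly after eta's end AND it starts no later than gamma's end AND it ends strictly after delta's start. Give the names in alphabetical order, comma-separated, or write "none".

Conditions: its start is strictly after eta's end (X.start > 19:10) AND its start is no later than gamma's end (X.start <= 17:45) AND its end is strictly after delta's start (X.end > 11:50).
alpha: start 13:50 > 19:10? ✗; start 13:50 <= 17:45? ✓; end 20:45 > 11:50? ✓ → no.
lambda: start 10:45 > 19:10? ✗; start 10:45 <= 17:45? ✓; end 16:55 > 11:50? ✓ → no.
mu: start 11:05 > 19:10? ✗; start 11:05 <= 17:45? ✓; end 19:15 > 11:50? ✓ → no.
zeta: start 14:55 > 19:10? ✗; start 14:55 <= 17:45? ✓; end 20:25 > 11:50? ✓ → no.
Result: none.

none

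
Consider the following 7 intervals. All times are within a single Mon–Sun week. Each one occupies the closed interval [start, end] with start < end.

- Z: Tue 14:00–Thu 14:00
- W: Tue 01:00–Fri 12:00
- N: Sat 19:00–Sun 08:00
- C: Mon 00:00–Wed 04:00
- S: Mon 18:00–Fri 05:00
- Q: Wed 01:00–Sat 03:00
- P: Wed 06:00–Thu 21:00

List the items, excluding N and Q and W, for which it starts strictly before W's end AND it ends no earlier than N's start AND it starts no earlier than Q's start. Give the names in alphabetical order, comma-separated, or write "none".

none

Conditions: its start is strictly before W's end (X.start < Fri 12:00) AND its end is no earlier than N's start (X.end >= Sat 19:00) AND its start is no earlier than Q's start (X.start >= Wed 01:00).
C: start Mon 00:00 < Fri 12:00? ✓; end Wed 04:00 >= Sat 19:00? ✗; start Mon 00:00 >= Wed 01:00? ✗ → no.
P: start Wed 06:00 < Fri 12:00? ✓; end Thu 21:00 >= Sat 19:00? ✗; start Wed 06:00 >= Wed 01:00? ✓ → no.
S: start Mon 18:00 < Fri 12:00? ✓; end Fri 05:00 >= Sat 19:00? ✗; start Mon 18:00 >= Wed 01:00? ✗ → no.
Z: start Tue 14:00 < Fri 12:00? ✓; end Thu 14:00 >= Sat 19:00? ✗; start Tue 14:00 >= Wed 01:00? ✗ → no.
Result: none.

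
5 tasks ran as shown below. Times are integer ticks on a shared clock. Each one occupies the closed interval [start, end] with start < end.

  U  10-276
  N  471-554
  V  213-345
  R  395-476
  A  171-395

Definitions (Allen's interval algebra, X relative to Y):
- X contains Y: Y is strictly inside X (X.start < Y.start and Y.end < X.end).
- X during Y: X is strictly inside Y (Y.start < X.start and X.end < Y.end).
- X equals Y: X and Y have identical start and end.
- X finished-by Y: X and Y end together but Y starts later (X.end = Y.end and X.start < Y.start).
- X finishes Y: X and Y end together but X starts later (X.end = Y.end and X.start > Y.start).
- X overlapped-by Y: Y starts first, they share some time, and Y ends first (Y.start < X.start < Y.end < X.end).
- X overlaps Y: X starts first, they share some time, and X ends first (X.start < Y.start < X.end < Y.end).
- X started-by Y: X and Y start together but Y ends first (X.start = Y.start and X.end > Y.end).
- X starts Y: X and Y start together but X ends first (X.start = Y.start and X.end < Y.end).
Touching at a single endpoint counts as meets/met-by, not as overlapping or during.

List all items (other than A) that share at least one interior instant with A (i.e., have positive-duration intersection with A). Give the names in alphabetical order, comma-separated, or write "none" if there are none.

Target A = [171, 395].
N [471, 554] → after → no.
R [395, 476] → met-by → no.
U [10, 276] → overlaps → yes.
V [213, 345] → during → yes.
Result: U, V.

U, V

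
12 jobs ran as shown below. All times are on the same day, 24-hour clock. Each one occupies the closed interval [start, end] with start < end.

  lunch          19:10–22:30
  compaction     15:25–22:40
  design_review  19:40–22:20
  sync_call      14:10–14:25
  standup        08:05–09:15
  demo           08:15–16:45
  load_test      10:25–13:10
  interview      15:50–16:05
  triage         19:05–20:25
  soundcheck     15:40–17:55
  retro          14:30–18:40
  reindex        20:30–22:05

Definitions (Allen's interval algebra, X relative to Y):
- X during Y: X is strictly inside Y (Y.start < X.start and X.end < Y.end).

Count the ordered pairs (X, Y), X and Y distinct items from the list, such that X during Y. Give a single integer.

15

Checking all 132 ordered pairs for relation 'during'; matching pairs in alphabetical order:
(design_review, compaction): design_review during compaction ✓
(design_review, lunch): design_review during lunch ✓
(interview, compaction): interview during compaction ✓
(interview, demo): interview during demo ✓
(interview, retro): interview during retro ✓
(interview, soundcheck): interview during soundcheck ✓
(load_test, demo): load_test during demo ✓
(lunch, compaction): lunch during compaction ✓
(reindex, compaction): reindex during compaction ✓
(reindex, design_review): reindex during design_review ✓
(reindex, lunch): reindex during lunch ✓
(soundcheck, compaction): soundcheck during compaction ✓
(soundcheck, retro): soundcheck during retro ✓
(sync_call, demo): sync_call during demo ✓
(triage, compaction): triage during compaction ✓
Count: 15.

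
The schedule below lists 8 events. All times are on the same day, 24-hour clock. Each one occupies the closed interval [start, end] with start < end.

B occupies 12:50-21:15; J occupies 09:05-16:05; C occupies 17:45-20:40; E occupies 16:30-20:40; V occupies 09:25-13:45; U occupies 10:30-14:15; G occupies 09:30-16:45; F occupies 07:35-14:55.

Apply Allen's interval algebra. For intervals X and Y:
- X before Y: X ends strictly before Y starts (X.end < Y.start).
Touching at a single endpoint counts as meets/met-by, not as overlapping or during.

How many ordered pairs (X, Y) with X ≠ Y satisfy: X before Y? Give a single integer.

9

Checking all 56 ordered pairs for relation 'before'; matching pairs in alphabetical order:
(F, C): F before C ✓
(F, E): F before E ✓
(G, C): G before C ✓
(J, C): J before C ✓
(J, E): J before E ✓
(U, C): U before C ✓
(U, E): U before E ✓
(V, C): V before C ✓
(V, E): V before E ✓
Count: 9.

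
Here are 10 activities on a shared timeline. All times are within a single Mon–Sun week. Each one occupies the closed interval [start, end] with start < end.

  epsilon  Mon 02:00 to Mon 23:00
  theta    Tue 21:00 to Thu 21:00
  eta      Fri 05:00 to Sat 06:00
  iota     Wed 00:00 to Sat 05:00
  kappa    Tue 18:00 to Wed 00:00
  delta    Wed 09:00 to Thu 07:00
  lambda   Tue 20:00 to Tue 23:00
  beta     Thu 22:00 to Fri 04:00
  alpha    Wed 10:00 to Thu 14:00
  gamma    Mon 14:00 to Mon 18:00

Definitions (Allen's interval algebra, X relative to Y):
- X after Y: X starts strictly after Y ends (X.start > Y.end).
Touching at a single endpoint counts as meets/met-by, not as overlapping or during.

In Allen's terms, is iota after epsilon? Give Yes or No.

iota = [Wed 00:00, Sat 05:00], epsilon = [Mon 02:00, Mon 23:00].
Actual relation of iota to epsilon: after.
Asked whether 'after' holds → Yes.

Yes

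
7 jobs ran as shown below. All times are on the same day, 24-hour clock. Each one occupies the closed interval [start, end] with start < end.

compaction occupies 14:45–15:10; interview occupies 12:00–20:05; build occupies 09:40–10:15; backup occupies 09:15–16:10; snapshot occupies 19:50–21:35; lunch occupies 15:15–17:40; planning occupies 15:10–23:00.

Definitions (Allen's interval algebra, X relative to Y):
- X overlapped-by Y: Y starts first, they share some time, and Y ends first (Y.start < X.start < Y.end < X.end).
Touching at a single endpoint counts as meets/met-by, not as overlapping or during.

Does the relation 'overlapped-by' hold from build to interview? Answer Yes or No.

build = [09:40, 10:15], interview = [12:00, 20:05].
Actual relation of build to interview: before.
Asked whether 'overlapped-by' holds → No.

No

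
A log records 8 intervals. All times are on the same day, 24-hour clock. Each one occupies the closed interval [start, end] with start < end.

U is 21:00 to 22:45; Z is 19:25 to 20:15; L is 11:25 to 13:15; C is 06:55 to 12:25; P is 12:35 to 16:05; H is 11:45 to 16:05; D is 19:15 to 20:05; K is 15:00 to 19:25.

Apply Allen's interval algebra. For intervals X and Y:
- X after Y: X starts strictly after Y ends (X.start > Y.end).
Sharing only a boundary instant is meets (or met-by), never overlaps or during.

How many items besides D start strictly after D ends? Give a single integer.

1

Target D = [19:15, 20:05].
C [06:55, 12:25] → before → no.
H [11:45, 16:05] → before → no.
K [15:00, 19:25] → overlaps → no.
L [11:25, 13:15] → before → no.
P [12:35, 16:05] → before → no.
U [21:00, 22:45] → after → counts.
Z [19:25, 20:15] → overlapped-by → no.
Total: 1.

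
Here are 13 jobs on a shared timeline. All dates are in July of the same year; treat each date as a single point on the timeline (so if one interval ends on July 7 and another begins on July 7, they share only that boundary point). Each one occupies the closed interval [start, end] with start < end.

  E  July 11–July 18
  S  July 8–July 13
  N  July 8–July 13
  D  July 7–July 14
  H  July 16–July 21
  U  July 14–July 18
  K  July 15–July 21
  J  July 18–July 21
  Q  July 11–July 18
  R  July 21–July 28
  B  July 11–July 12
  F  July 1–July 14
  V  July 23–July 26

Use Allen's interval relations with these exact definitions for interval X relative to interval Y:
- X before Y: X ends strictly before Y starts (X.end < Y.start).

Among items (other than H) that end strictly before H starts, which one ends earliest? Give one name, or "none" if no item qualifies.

B

Target H = [July 16, July 21].
B [July 11, July 12] → before → candidate.
D [July 7, July 14] → before → candidate.
E [July 11, July 18] → overlaps → excluded.
F [July 1, July 14] → before → candidate.
J [July 18, July 21] → finishes → excluded.
K [July 15, July 21] → finished-by → excluded.
N [July 8, July 13] → before → candidate.
Q [July 11, July 18] → overlaps → excluded.
R [July 21, July 28] → met-by → excluded.
S [July 8, July 13] → before → candidate.
U [July 14, July 18] → overlaps → excluded.
V [July 23, July 26] → after → excluded.
Among candidates, earliest end is July 12 → B.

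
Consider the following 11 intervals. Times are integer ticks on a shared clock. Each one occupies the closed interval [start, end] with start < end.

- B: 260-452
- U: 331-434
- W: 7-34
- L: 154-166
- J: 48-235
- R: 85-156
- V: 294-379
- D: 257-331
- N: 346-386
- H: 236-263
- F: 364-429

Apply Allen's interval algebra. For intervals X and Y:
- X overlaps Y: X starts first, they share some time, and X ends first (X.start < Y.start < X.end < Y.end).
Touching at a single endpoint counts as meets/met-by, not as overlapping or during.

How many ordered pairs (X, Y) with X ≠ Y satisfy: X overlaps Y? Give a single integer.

9

Checking all 110 ordered pairs for relation 'overlaps'; matching pairs in alphabetical order:
(D, B): D overlaps B ✓
(D, V): D overlaps V ✓
(H, B): H overlaps B ✓
(H, D): H overlaps D ✓
(N, F): N overlaps F ✓
(R, L): R overlaps L ✓
(V, F): V overlaps F ✓
(V, N): V overlaps N ✓
(V, U): V overlaps U ✓
Count: 9.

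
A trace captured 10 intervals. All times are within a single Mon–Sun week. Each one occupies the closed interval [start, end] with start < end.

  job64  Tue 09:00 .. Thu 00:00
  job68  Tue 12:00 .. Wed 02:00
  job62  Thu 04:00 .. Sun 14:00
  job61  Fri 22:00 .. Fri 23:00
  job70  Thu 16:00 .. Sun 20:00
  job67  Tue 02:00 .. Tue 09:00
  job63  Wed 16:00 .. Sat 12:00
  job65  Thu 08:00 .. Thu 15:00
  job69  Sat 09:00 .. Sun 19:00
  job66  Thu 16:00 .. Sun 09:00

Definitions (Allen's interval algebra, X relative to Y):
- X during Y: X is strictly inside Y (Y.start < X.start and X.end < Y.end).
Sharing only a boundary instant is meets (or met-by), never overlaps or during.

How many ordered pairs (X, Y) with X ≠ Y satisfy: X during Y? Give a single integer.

Checking all 90 ordered pairs for relation 'during'; matching pairs in alphabetical order:
(job61, job62): job61 during job62 ✓
(job61, job63): job61 during job63 ✓
(job61, job66): job61 during job66 ✓
(job61, job70): job61 during job70 ✓
(job65, job62): job65 during job62 ✓
(job65, job63): job65 during job63 ✓
(job66, job62): job66 during job62 ✓
(job68, job64): job68 during job64 ✓
(job69, job70): job69 during job70 ✓
Count: 9.

9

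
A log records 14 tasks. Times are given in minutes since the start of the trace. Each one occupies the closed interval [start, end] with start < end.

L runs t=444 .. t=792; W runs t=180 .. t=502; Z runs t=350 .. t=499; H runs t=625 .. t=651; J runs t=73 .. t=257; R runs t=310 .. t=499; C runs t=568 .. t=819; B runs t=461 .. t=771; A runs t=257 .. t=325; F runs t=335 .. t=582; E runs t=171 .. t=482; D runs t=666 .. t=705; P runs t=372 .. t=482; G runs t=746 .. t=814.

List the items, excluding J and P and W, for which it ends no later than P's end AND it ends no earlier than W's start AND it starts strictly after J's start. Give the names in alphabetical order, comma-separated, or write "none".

Conditions: its end is no later than P's end (X.end <= t=482) AND its end is no earlier than W's start (X.end >= t=180) AND its start is strictly after J's start (X.start > t=73).
A: end t=325 <= t=482? ✓; end t=325 >= t=180? ✓; start t=257 > t=73? ✓ → yes.
B: end t=771 <= t=482? ✗; end t=771 >= t=180? ✓; start t=461 > t=73? ✓ → no.
C: end t=819 <= t=482? ✗; end t=819 >= t=180? ✓; start t=568 > t=73? ✓ → no.
D: end t=705 <= t=482? ✗; end t=705 >= t=180? ✓; start t=666 > t=73? ✓ → no.
E: end t=482 <= t=482? ✓; end t=482 >= t=180? ✓; start t=171 > t=73? ✓ → yes.
F: end t=582 <= t=482? ✗; end t=582 >= t=180? ✓; start t=335 > t=73? ✓ → no.
G: end t=814 <= t=482? ✗; end t=814 >= t=180? ✓; start t=746 > t=73? ✓ → no.
H: end t=651 <= t=482? ✗; end t=651 >= t=180? ✓; start t=625 > t=73? ✓ → no.
L: end t=792 <= t=482? ✗; end t=792 >= t=180? ✓; start t=444 > t=73? ✓ → no.
R: end t=499 <= t=482? ✗; end t=499 >= t=180? ✓; start t=310 > t=73? ✓ → no.
Z: end t=499 <= t=482? ✗; end t=499 >= t=180? ✓; start t=350 > t=73? ✓ → no.
Result: A, E.

A, E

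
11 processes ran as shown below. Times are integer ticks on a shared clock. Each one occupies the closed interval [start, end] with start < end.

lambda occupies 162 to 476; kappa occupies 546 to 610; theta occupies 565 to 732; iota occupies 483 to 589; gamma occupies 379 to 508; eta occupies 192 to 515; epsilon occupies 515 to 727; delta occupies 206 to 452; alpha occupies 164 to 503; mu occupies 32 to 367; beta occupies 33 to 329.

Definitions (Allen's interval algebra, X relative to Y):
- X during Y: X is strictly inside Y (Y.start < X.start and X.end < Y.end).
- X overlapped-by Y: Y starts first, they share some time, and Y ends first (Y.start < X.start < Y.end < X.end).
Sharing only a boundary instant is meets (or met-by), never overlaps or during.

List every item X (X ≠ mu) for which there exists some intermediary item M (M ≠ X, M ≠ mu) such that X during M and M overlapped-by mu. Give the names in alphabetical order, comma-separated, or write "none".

delta, gamma

Target mu = [32, 367].
Intermediaries M with M overlapped-by mu: alpha, delta, eta, lambda.
Via alpha — items with X during alpha: delta.
Via delta — items with X during delta: none.
Via eta — items with X during eta: delta, gamma.
Via lambda — items with X during lambda: delta.
Union: delta, gamma.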